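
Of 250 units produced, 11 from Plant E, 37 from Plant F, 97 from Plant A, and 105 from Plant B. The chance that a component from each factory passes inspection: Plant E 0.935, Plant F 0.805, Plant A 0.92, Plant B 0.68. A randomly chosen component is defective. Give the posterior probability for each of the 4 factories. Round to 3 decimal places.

Taking complements, P(defective | each) = Plant E 0.065, Plant F 0.195, Plant A 0.08, Plant B 0.32.
Unnormalized posteriors (prior × likelihood):
  Plant E: 0.044 × 0.065 = 0.00286
  Plant F: 0.148 × 0.195 = 0.02886
  Plant A: 0.388 × 0.08 = 0.03104
  Plant B: 0.42 × 0.32 = 0.1344
Sum = 0.19716.
P(Plant E | defective) = 0.00286/0.19716 ≈ 0.015
P(Plant F | defective) = 0.02886/0.19716 ≈ 0.146
P(Plant A | defective) = 0.03104/0.19716 ≈ 0.157
P(Plant B | defective) = 0.1344/0.19716 ≈ 0.682
(Check: 0.015+0.146+0.157+0.682 = 1.000.)

Plant E 0.015, Plant F 0.146, Plant A 0.157, Plant B 0.682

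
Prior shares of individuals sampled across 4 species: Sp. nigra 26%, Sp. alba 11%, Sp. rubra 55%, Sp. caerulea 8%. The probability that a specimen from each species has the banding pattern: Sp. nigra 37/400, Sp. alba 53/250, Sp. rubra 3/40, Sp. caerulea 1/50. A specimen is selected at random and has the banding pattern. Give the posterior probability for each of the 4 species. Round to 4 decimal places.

Prior × likelihood for each hypothesis:
  Sp. nigra: 0.26 × 0.0925 = 0.02405
  Sp. alba: 0.11 × 0.212 = 0.02332
  Sp. rubra: 0.55 × 0.075 = 0.04125
  Sp. caerulea: 0.08 × 0.02 = 0.0016
Normalizing constant = 0.09022.
P(Sp. nigra | banded) = 0.02405/0.09022 ≈ 0.2666
P(Sp. alba | banded) = 0.02332/0.09022 ≈ 0.2585
P(Sp. rubra | banded) = 0.04125/0.09022 ≈ 0.4572
P(Sp. caerulea | banded) = 0.0016/0.09022 ≈ 0.0177

Sp. nigra 0.2666, Sp. alba 0.2585, Sp. rubra 0.4572, Sp. caerulea 0.0177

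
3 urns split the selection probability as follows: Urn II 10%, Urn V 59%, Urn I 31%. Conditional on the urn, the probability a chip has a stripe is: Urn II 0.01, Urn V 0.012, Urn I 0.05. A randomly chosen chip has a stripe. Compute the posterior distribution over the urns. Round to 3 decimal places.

Urn II 0.042, Urn V 0.300, Urn I 0.657

Compute prior × likelihood for every hypothesis:
  Urn II: 0.1 × 0.01 = 0.001
  Urn V: 0.59 × 0.012 = 0.00708
  Urn I: 0.31 × 0.05 = 0.0155
Total = 0.02358.
P(Urn II | striped) = 0.001/0.02358 ≈ 0.042
P(Urn V | striped) = 0.00708/0.02358 ≈ 0.300
P(Urn I | striped) = 0.0155/0.02358 ≈ 0.657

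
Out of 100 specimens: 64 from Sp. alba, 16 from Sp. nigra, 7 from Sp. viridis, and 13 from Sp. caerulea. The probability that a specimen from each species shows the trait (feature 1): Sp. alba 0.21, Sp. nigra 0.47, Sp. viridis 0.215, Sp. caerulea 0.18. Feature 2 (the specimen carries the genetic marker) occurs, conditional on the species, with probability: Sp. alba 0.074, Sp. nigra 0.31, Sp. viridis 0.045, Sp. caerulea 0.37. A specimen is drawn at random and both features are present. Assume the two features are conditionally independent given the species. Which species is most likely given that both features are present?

Sp. nigra

Compute prior × likelihood for every hypothesis:
  Sp. alba: 0.64 × 0.21 × 0.074 = 0.0099456
  Sp. nigra: 0.16 × 0.47 × 0.31 = 0.023312
  Sp. viridis: 0.07 × 0.215 × 0.045 = 0.00067725
  Sp. caerulea: 0.13 × 0.18 × 0.37 = 0.008658
Normalizing constant = 0.04259285.
Largest term belongs to Sp. nigra, so Sp. nigra is most probable.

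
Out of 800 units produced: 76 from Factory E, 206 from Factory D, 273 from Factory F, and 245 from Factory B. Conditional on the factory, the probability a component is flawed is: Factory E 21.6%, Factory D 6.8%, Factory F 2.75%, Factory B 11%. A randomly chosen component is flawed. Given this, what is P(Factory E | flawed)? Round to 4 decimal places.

Prior × likelihood for each hypothesis:
  Factory E: 0.095 × 0.216 = 0.02052
  Factory D: 0.2575 × 0.068 = 0.01751
  Factory F: 0.34125 × 0.0275 = 0.009384375
  Factory B: 0.30625 × 0.11 = 0.0336875
Total = 0.081101875.
P(Factory E | evidence) = 0.02052 / 0.081101875 ≈ 0.2530.

0.2530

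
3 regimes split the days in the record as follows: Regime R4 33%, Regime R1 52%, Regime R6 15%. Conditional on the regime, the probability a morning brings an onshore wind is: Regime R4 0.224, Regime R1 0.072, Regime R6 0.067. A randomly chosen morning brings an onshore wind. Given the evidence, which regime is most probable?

Regime R4

Unnormalized posteriors (prior × likelihood):
  Regime R4: 0.33 × 0.224 = 0.07392
  Regime R1: 0.52 × 0.072 = 0.03744
  Regime R6: 0.15 × 0.067 = 0.01005
Total = 0.12141.
Largest term belongs to Regime R4, so Regime R4 is most probable.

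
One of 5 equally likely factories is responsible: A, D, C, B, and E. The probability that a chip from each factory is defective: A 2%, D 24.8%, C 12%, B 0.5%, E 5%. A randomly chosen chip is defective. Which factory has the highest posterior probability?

With a uniform prior (1/5 each), posterior ∝ likelihood:
  A: 0.02
  D: 0.248
  C: 0.12
  B: 0.005
  E: 0.05
Normalizing constant = 0.443.
Largest term belongs to D, so D is most probable.

D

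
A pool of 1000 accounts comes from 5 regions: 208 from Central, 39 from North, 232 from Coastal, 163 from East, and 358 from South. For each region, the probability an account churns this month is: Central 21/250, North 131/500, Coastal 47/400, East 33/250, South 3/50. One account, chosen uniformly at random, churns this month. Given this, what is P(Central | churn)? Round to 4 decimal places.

Unnormalized posteriors (prior × likelihood):
  Central: 0.208 × 0.084 = 0.017472
  North: 0.039 × 0.262 = 0.010218
  Coastal: 0.232 × 0.1175 = 0.02726
  East: 0.163 × 0.132 = 0.021516
  South: 0.358 × 0.06 = 0.02148
Sum = 0.097946.
P(Central | evidence) = 0.017472 / 0.097946 ≈ 0.1784.

0.1784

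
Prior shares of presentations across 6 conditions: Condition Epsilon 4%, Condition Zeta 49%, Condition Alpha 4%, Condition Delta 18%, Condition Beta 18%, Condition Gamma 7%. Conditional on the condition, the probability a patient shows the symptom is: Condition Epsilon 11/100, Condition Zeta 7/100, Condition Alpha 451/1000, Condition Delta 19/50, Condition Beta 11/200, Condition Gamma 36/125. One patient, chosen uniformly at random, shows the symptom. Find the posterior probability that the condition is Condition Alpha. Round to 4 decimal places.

Compute prior × likelihood for every hypothesis:
  Condition Epsilon: 0.04 × 0.11 = 0.0044
  Condition Zeta: 0.49 × 0.07 = 0.0343
  Condition Alpha: 0.04 × 0.451 = 0.01804
  Condition Delta: 0.18 × 0.38 = 0.0684
  Condition Beta: 0.18 × 0.055 = 0.0099
  Condition Gamma: 0.07 × 0.288 = 0.02016
Total = 0.1552.
P(Condition Alpha | evidence) = 0.01804 / 0.1552 ≈ 0.1162.

0.1162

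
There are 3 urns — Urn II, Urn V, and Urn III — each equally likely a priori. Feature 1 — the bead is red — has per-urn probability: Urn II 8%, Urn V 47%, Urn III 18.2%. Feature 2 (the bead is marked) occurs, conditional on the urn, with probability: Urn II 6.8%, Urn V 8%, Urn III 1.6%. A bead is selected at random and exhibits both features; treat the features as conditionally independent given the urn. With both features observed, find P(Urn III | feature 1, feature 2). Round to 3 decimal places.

0.063

Since the prior is uniform, the posterior is proportional to the likelihood:
  Urn II: 0.08 × 0.068 = 0.00544
  Urn V: 0.47 × 0.08 = 0.0376
  Urn III: 0.182 × 0.016 = 0.002912
Normalizing constant = 0.045952.
P(Urn III | evidence) = 0.002912 / 0.045952 ≈ 0.063.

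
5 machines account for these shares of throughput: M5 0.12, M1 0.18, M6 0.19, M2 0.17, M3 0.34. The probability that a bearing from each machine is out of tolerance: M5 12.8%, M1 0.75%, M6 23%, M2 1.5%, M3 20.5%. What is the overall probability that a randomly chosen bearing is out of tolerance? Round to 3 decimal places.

Unnormalized posteriors (prior × likelihood):
  M5: 0.12 × 0.128 = 0.01536
  M1: 0.18 × 0.0075 = 0.00135
  M6: 0.19 × 0.23 = 0.0437
  M2: 0.17 × 0.015 = 0.00255
  M3: 0.34 × 0.205 = 0.0697
P(oversize) = 0.01536 + 0.00135 + 0.0437 + 0.00255 + 0.0697 = 0.13266 → 0.133.

0.133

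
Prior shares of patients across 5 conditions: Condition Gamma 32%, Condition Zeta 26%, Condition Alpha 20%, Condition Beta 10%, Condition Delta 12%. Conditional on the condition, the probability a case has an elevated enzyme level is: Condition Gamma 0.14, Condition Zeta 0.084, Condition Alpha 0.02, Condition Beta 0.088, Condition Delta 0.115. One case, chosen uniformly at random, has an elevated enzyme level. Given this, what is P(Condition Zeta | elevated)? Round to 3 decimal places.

0.234

Unnormalized posteriors (prior × likelihood):
  Condition Gamma: 0.32 × 0.14 = 0.0448
  Condition Zeta: 0.26 × 0.084 = 0.02184
  Condition Alpha: 0.2 × 0.02 = 0.004
  Condition Beta: 0.1 × 0.088 = 0.0088
  Condition Delta: 0.12 × 0.115 = 0.0138
Normalizing constant = 0.09324.
P(Condition Zeta | evidence) = 0.02184 / 0.09324 ≈ 0.234.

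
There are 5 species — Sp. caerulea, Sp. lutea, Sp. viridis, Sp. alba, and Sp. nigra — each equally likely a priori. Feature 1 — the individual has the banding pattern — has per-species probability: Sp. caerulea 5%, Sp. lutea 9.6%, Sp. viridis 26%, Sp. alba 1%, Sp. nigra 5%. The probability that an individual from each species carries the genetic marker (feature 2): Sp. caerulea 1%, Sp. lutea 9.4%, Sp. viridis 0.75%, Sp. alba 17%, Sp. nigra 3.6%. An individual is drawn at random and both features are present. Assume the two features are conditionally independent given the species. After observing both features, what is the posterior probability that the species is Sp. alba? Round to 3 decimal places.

0.114

With a uniform prior (1/5 each), posterior ∝ likelihood:
  Sp. caerulea: 0.05 × 0.01 = 0.0005
  Sp. lutea: 0.096 × 0.094 = 0.009024
  Sp. viridis: 0.26 × 0.0075 = 0.00195
  Sp. alba: 0.01 × 0.17 = 0.0017
  Sp. nigra: 0.05 × 0.036 = 0.0018
Normalizing constant = 0.014974.
P(Sp. alba | evidence) = 0.0017 / 0.014974 ≈ 0.114.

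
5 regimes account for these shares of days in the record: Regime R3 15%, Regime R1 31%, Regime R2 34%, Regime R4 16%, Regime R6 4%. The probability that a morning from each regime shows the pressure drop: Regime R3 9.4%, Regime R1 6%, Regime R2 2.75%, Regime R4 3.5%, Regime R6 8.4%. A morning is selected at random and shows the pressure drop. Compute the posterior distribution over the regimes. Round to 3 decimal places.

Regime R3 0.276, Regime R1 0.365, Regime R2 0.183, Regime R4 0.110, Regime R6 0.066

Unnormalized posteriors (prior × likelihood):
  Regime R3: 0.15 × 0.094 = 0.0141
  Regime R1: 0.31 × 0.06 = 0.0186
  Regime R2: 0.34 × 0.0275 = 0.00935
  Regime R4: 0.16 × 0.035 = 0.0056
  Regime R6: 0.04 × 0.084 = 0.00336
Sum = 0.05101.
P(Regime R3 | drop) = 0.0141/0.05101 ≈ 0.276
P(Regime R1 | drop) = 0.0186/0.05101 ≈ 0.365
P(Regime R2 | drop) = 0.00935/0.05101 ≈ 0.183
P(Regime R4 | drop) = 0.0056/0.05101 ≈ 0.110
P(Regime R6 | drop) = 0.00336/0.05101 ≈ 0.066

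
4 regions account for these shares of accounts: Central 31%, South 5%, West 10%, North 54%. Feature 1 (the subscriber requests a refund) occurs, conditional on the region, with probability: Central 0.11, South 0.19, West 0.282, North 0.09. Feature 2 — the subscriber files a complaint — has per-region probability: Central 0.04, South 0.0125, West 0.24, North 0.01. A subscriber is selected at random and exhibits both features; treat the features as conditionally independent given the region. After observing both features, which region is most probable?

By Bayes' rule, posterior ∝ prior × likelihood:
  Central: 0.31 × 0.11 × 0.04 = 0.001364
  South: 0.05 × 0.19 × 0.0125 = 0.00011875
  West: 0.1 × 0.282 × 0.24 = 0.006768
  North: 0.54 × 0.09 × 0.01 = 0.000486
Total = 0.00873675.
Largest term belongs to West, so West is most probable.

West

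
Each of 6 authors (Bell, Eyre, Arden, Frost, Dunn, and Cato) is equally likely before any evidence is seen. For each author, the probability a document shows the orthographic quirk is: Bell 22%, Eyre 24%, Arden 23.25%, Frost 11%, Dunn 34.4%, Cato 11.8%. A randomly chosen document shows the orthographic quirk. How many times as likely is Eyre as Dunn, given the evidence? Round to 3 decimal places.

Since the prior is uniform, the posterior is proportional to the likelihood:
  Bell: 0.22
  Eyre: 0.24
  Arden: 0.2325
  Frost: 0.11
  Dunn: 0.344
  Cato: 0.118
Sum = 1.2645.
The ratio is 0.24 / 0.344 (the normalizer cancels) = 0.698.

0.698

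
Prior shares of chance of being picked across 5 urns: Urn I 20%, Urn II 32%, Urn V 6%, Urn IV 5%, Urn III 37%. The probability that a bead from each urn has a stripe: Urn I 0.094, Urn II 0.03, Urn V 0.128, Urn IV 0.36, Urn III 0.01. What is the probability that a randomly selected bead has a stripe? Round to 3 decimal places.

Prior × likelihood for each hypothesis:
  Urn I: 0.2 × 0.094 = 0.0188
  Urn II: 0.32 × 0.03 = 0.0096
  Urn V: 0.06 × 0.128 = 0.00768
  Urn IV: 0.05 × 0.36 = 0.018
  Urn III: 0.37 × 0.01 = 0.0037
P(striped) = 0.0188 + 0.0096 + 0.00768 + 0.018 + 0.0037 = 0.05778 → 0.058.

0.058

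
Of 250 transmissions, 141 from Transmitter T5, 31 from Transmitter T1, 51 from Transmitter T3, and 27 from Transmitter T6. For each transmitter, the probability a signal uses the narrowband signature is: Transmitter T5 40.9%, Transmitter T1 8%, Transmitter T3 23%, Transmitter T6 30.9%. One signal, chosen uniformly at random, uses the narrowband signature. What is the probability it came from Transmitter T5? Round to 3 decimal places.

Unnormalized posteriors (prior × likelihood):
  Transmitter T5: 0.564 × 0.409 = 0.230676
  Transmitter T1: 0.124 × 0.08 = 0.00992
  Transmitter T3: 0.204 × 0.23 = 0.04692
  Transmitter T6: 0.108 × 0.309 = 0.033372
Normalizing constant = 0.320888.
P(Transmitter T5 | evidence) = 0.230676 / 0.320888 ≈ 0.719.

0.719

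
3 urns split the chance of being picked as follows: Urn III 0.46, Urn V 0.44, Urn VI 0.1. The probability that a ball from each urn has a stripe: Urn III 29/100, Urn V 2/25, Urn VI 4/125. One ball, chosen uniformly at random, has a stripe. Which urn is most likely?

Prior × likelihood for each hypothesis:
  Urn III: 0.46 × 0.29 = 0.1334
  Urn V: 0.44 × 0.08 = 0.0352
  Urn VI: 0.1 × 0.032 = 0.0032
Total = 0.1718.
Largest term belongs to Urn III, so Urn III is most probable.

Urn III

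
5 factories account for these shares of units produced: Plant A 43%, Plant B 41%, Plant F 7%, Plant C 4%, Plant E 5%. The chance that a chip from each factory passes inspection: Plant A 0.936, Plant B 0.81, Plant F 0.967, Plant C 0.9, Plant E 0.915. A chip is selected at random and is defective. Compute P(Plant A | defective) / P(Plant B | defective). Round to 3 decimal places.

Taking complements, P(defective | each) = Plant A 0.064, Plant B 0.19, Plant F 0.033, Plant C 0.1, Plant E 0.085.
By Bayes' rule, posterior ∝ prior × likelihood:
  Plant A: 0.43 × 0.064 = 0.02752
  Plant B: 0.41 × 0.19 = 0.0779
  Plant F: 0.07 × 0.033 = 0.00231
  Plant C: 0.04 × 0.1 = 0.004
  Plant E: 0.05 × 0.085 = 0.00425
Sum = 0.11598.
The ratio is 0.02752 / 0.0779 (the normalizer cancels) = 0.353.

0.353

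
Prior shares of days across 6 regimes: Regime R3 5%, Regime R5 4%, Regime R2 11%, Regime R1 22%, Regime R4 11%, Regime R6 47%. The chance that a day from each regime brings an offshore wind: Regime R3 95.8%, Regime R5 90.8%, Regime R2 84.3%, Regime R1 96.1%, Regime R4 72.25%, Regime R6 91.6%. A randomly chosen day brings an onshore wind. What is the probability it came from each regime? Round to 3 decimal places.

Taking complements, P(onshore | each) = Regime R3 0.042, Regime R5 0.092, Regime R2 0.157, Regime R1 0.039, Regime R4 0.2775, Regime R6 0.084.
By Bayes' rule, posterior ∝ prior × likelihood:
  Regime R3: 0.05 × 0.042 = 0.0021
  Regime R5: 0.04 × 0.092 = 0.00368
  Regime R2: 0.11 × 0.157 = 0.01727
  Regime R1: 0.22 × 0.039 = 0.00858
  Regime R4: 0.11 × 0.2775 = 0.030525
  Regime R6: 0.47 × 0.084 = 0.03948
Total = 0.101635.
P(Regime R3 | onshore) = 0.0021/0.101635 ≈ 0.021
P(Regime R5 | onshore) = 0.00368/0.101635 ≈ 0.036
P(Regime R2 | onshore) = 0.01727/0.101635 ≈ 0.170
P(Regime R1 | onshore) = 0.00858/0.101635 ≈ 0.084
P(Regime R4 | onshore) = 0.030525/0.101635 ≈ 0.300
P(Regime R6 | onshore) = 0.03948/0.101635 ≈ 0.388

Regime R3 0.021, Regime R5 0.036, Regime R2 0.170, Regime R1 0.084, Regime R4 0.300, Regime R6 0.388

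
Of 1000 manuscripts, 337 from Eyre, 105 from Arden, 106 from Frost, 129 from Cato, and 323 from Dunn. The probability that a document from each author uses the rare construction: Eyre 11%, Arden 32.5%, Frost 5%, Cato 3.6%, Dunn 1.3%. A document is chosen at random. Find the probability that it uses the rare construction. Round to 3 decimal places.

Compute prior × likelihood for every hypothesis:
  Eyre: 0.337 × 0.11 = 0.03707
  Arden: 0.105 × 0.325 = 0.034125
  Frost: 0.106 × 0.05 = 0.0053
  Cato: 0.129 × 0.036 = 0.004644
  Dunn: 0.323 × 0.013 = 0.004199
P(rare-form) = 0.03707 + 0.034125 + 0.0053 + 0.004644 + 0.004199 = 0.085338 → 0.085.

0.085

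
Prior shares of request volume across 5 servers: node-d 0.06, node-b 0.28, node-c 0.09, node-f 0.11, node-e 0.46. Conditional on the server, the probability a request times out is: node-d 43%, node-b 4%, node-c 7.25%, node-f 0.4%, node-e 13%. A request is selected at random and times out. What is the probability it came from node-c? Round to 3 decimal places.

Unnormalized posteriors (prior × likelihood):
  node-d: 0.06 × 0.43 = 0.0258
  node-b: 0.28 × 0.04 = 0.0112
  node-c: 0.09 × 0.0725 = 0.006525
  node-f: 0.11 × 0.004 = 0.00044
  node-e: 0.46 × 0.13 = 0.0598
Normalizing constant = 0.103765.
P(node-c | evidence) = 0.006525 / 0.103765 ≈ 0.063.

0.063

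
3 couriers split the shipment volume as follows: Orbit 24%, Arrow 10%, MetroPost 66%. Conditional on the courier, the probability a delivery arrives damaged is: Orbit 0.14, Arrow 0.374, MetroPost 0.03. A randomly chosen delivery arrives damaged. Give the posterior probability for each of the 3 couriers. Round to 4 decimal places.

Orbit 0.3700, Arrow 0.4119, MetroPost 0.2181

Compute prior × likelihood for every hypothesis:
  Orbit: 0.24 × 0.14 = 0.0336
  Arrow: 0.1 × 0.374 = 0.0374
  MetroPost: 0.66 × 0.03 = 0.0198
Sum = 0.0908.
P(Orbit | damaged) = 0.0336/0.0908 ≈ 0.3700
P(Arrow | damaged) = 0.0374/0.0908 ≈ 0.4119
P(MetroPost | damaged) = 0.0198/0.0908 ≈ 0.2181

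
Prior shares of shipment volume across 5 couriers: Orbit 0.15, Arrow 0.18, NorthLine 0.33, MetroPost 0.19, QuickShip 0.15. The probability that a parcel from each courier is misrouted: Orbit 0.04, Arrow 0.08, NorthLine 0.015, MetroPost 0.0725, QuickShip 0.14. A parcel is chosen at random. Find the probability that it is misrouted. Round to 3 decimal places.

Prior × likelihood for each hypothesis:
  Orbit: 0.15 × 0.04 = 0.006
  Arrow: 0.18 × 0.08 = 0.0144
  NorthLine: 0.33 × 0.015 = 0.00495
  MetroPost: 0.19 × 0.0725 = 0.013775
  QuickShip: 0.15 × 0.14 = 0.021
P(misrouted) = 0.006 + 0.0144 + 0.00495 + 0.013775 + 0.021 = 0.060125 → 0.060.

0.060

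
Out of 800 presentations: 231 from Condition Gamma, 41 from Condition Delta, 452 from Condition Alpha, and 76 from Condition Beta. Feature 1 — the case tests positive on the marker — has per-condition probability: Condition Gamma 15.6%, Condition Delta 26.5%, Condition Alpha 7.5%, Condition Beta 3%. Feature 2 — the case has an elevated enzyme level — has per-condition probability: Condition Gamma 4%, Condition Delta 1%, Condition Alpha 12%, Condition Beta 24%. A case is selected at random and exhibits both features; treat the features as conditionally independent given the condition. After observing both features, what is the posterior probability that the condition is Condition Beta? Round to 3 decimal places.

0.089

Compute prior × likelihood for every hypothesis:
  Condition Gamma: 0.28875 × 0.156 × 0.04 = 0.0018018
  Condition Delta: 0.05125 × 0.265 × 0.01 = 0.0001358125
  Condition Alpha: 0.565 × 0.075 × 0.12 = 0.005085
  Condition Beta: 0.095 × 0.03 × 0.24 = 0.000684
Total = 0.0077066125.
P(Condition Beta | evidence) = 0.000684 / 0.0077066125 ≈ 0.089.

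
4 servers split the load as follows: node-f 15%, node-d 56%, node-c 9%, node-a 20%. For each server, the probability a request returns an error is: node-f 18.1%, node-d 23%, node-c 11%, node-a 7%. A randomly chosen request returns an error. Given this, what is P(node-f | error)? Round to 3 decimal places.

0.151

Compute prior × likelihood for every hypothesis:
  node-f: 0.15 × 0.181 = 0.02715
  node-d: 0.56 × 0.23 = 0.1288
  node-c: 0.09 × 0.11 = 0.0099
  node-a: 0.2 × 0.07 = 0.014
Sum = 0.17985.
P(node-f | evidence) = 0.02715 / 0.17985 ≈ 0.151.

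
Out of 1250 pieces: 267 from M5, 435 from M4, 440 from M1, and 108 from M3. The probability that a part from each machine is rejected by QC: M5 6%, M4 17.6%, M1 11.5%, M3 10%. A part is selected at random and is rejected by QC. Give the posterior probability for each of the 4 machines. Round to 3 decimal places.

By Bayes' rule, posterior ∝ prior × likelihood:
  M5: 0.2136 × 0.06 = 0.012816
  M4: 0.348 × 0.176 = 0.061248
  M1: 0.352 × 0.115 = 0.04048
  M3: 0.0864 × 0.1 = 0.00864
Total = 0.123184.
P(M5 | rejected) = 0.012816/0.123184 ≈ 0.104
P(M4 | rejected) = 0.061248/0.123184 ≈ 0.497
P(M1 | rejected) = 0.04048/0.123184 ≈ 0.329
P(M3 | rejected) = 0.00864/0.123184 ≈ 0.070
(Check: 0.104+0.497+0.329+0.070 = 1.000.)

M5 0.104, M4 0.497, M1 0.329, M3 0.070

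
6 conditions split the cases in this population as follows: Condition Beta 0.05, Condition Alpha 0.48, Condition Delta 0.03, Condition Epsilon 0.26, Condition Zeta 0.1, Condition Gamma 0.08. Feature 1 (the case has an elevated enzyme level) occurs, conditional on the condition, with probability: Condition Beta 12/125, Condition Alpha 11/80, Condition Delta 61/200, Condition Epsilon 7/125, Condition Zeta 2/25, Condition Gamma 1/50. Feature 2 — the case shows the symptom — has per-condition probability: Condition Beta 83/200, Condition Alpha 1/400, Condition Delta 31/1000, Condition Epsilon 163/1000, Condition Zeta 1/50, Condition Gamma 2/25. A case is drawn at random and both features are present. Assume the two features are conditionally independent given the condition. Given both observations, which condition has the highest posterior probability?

By Bayes' rule, posterior ∝ prior × likelihood:
  Condition Beta: 0.05 × 0.096 × 0.415 = 0.001992
  Condition Alpha: 0.48 × 0.1375 × 0.0025 = 0.000165
  Condition Delta: 0.03 × 0.305 × 0.031 = 0.00028365
  Condition Epsilon: 0.26 × 0.056 × 0.163 = 0.00237328
  Condition Zeta: 0.1 × 0.08 × 0.02 = 0.00016
  Condition Gamma: 0.08 × 0.02 × 0.08 = 0.000128
Total = 0.00510193.
Largest term belongs to Condition Epsilon, so Condition Epsilon is most probable.

Condition Epsilon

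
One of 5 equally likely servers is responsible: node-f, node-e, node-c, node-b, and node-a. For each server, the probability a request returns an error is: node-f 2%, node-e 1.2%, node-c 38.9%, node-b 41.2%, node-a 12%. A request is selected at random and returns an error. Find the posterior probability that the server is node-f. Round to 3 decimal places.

With a uniform prior (1/5 each), posterior ∝ likelihood:
  node-f: 0.02
  node-e: 0.012
  node-c: 0.389
  node-b: 0.412
  node-a: 0.12
Sum = 0.953.
P(node-f | evidence) = 0.02 / 0.953 ≈ 0.021.

0.021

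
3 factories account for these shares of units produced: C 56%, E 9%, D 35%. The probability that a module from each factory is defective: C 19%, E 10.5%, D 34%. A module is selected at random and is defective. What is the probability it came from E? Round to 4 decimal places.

Compute prior × likelihood for every hypothesis:
  C: 0.56 × 0.19 = 0.1064
  E: 0.09 × 0.105 = 0.00945
  D: 0.35 × 0.34 = 0.119
Total = 0.23485.
P(E | evidence) = 0.00945 / 0.23485 ≈ 0.0402.

0.0402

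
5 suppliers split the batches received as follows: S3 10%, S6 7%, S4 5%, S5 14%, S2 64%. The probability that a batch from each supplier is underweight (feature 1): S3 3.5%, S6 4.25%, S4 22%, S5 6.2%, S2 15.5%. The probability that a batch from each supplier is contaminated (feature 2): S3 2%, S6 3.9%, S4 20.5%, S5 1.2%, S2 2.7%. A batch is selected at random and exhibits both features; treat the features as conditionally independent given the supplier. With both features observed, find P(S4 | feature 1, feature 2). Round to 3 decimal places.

Prior × likelihood for each hypothesis:
  S3: 0.1 × 0.035 × 0.02 = 0.00007
  S6: 0.07 × 0.0425 × 0.039 = 0.000116025
  S4: 0.05 × 0.22 × 0.205 = 0.002255
  S5: 0.14 × 0.062 × 0.012 = 0.00010416
  S2: 0.64 × 0.155 × 0.027 = 0.0026784
Total = 0.005223585.
P(S4 | evidence) = 0.002255 / 0.005223585 ≈ 0.432.

0.432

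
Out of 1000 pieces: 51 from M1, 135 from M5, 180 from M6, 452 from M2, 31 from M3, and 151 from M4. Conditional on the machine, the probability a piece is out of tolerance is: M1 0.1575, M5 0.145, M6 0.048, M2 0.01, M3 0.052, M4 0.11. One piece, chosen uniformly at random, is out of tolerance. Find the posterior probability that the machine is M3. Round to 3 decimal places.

By Bayes' rule, posterior ∝ prior × likelihood:
  M1: 0.051 × 0.1575 = 0.0080325
  M5: 0.135 × 0.145 = 0.019575
  M6: 0.18 × 0.048 = 0.00864
  M2: 0.452 × 0.01 = 0.00452
  M3: 0.031 × 0.052 = 0.001612
  M4: 0.151 × 0.11 = 0.01661
Sum = 0.0589895.
P(M3 | evidence) = 0.001612 / 0.0589895 ≈ 0.027.

0.027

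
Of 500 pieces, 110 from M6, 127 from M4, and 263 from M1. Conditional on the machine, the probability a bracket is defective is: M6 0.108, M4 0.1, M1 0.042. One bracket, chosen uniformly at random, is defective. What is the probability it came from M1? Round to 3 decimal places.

Prior × likelihood for each hypothesis:
  M6: 0.22 × 0.108 = 0.02376
  M4: 0.254 × 0.1 = 0.0254
  M1: 0.526 × 0.042 = 0.022092
Sum = 0.071252.
P(M1 | evidence) = 0.022092 / 0.071252 ≈ 0.310.

0.310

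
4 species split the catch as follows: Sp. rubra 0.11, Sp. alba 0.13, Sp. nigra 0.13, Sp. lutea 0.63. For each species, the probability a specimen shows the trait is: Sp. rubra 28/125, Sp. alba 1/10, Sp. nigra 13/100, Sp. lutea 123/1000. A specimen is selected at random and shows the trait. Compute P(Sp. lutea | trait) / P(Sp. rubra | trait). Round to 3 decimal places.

Unnormalized posteriors (prior × likelihood):
  Sp. rubra: 0.11 × 0.224 = 0.02464
  Sp. alba: 0.13 × 0.1 = 0.013
  Sp. nigra: 0.13 × 0.13 = 0.0169
  Sp. lutea: 0.63 × 0.123 = 0.07749
Normalizing constant = 0.13203.
The ratio is 0.07749 / 0.02464 (the normalizer cancels) = 3.145.

3.145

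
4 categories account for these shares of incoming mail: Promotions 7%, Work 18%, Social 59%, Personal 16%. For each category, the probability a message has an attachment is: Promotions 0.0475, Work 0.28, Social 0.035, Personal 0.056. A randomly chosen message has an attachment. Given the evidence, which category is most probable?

Work

Unnormalized posteriors (prior × likelihood):
  Promotions: 0.07 × 0.0475 = 0.003325
  Work: 0.18 × 0.28 = 0.0504
  Social: 0.59 × 0.035 = 0.02065
  Personal: 0.16 × 0.056 = 0.00896
Total = 0.083335.
Largest term belongs to Work, so Work is most probable.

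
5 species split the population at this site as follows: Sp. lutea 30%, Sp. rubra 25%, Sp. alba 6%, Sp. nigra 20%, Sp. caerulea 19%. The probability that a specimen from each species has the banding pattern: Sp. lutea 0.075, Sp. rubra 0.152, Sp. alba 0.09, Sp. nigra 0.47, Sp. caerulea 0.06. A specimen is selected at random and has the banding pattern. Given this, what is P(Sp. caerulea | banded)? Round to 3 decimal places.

0.067

Compute prior × likelihood for every hypothesis:
  Sp. lutea: 0.3 × 0.075 = 0.0225
  Sp. rubra: 0.25 × 0.152 = 0.038
  Sp. alba: 0.06 × 0.09 = 0.0054
  Sp. nigra: 0.2 × 0.47 = 0.094
  Sp. caerulea: 0.19 × 0.06 = 0.0114
Sum = 0.1713.
P(Sp. caerulea | evidence) = 0.0114 / 0.1713 ≈ 0.067.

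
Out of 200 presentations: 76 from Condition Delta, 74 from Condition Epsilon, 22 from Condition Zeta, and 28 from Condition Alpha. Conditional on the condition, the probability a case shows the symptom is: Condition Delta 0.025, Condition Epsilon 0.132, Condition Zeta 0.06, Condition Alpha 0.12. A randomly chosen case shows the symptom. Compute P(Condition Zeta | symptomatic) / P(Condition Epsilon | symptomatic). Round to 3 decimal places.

0.135

Compute prior × likelihood for every hypothesis:
  Condition Delta: 0.38 × 0.025 = 0.0095
  Condition Epsilon: 0.37 × 0.132 = 0.04884
  Condition Zeta: 0.11 × 0.06 = 0.0066
  Condition Alpha: 0.14 × 0.12 = 0.0168
Normalizing constant = 0.08174.
The ratio is 0.0066 / 0.04884 (the normalizer cancels) = 0.135.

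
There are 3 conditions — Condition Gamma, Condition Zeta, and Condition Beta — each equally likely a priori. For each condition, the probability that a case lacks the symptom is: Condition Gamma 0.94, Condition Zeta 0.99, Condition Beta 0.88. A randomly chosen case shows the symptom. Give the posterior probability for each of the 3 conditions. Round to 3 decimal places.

Condition Gamma 0.316, Condition Zeta 0.053, Condition Beta 0.632

Taking complements, P(symptomatic | each) = Condition Gamma 0.06, Condition Zeta 0.01, Condition Beta 0.12.
With a uniform prior (1/3 each), posterior ∝ likelihood:
  Condition Gamma: 0.06
  Condition Zeta: 0.01
  Condition Beta: 0.12
Sum = 0.19.
P(Condition Gamma | symptomatic) = 0.06/0.19 ≈ 0.316
P(Condition Zeta | symptomatic) = 0.01/0.19 ≈ 0.053
P(Condition Beta | symptomatic) = 0.12/0.19 ≈ 0.632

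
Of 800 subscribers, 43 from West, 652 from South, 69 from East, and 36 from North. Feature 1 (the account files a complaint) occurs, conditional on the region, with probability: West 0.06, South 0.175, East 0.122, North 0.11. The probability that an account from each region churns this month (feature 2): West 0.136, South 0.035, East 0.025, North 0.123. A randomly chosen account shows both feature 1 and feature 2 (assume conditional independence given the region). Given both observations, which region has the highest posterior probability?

South

Compute prior × likelihood for every hypothesis:
  West: 0.05375 × 0.06 × 0.136 = 0.0004386
  South: 0.815 × 0.175 × 0.035 = 0.004991875
  East: 0.08625 × 0.122 × 0.025 = 0.0002630625
  North: 0.045 × 0.11 × 0.123 = 0.00060885
Total = 0.0063023875.
Largest term belongs to South, so South is most probable.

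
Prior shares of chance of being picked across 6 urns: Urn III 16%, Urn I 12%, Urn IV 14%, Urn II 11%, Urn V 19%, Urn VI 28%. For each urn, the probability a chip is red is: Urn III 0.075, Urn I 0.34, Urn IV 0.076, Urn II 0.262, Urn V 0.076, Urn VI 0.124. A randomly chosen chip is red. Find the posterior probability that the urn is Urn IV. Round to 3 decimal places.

0.075

Prior × likelihood for each hypothesis:
  Urn III: 0.16 × 0.075 = 0.012
  Urn I: 0.12 × 0.34 = 0.0408
  Urn IV: 0.14 × 0.076 = 0.01064
  Urn II: 0.11 × 0.262 = 0.02882
  Urn V: 0.19 × 0.076 = 0.01444
  Urn VI: 0.28 × 0.124 = 0.03472
Sum = 0.14142.
P(Urn IV | evidence) = 0.01064 / 0.14142 ≈ 0.075.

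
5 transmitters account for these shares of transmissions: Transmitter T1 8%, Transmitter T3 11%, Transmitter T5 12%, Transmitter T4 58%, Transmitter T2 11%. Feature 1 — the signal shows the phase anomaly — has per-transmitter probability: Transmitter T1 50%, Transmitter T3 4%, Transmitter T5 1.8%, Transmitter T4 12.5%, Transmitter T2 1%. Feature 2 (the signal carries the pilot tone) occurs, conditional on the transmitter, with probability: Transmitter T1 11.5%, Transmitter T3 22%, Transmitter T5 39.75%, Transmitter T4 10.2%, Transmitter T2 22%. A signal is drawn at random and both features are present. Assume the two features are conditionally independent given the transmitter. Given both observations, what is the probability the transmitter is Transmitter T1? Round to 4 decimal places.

By Bayes' rule, posterior ∝ prior × likelihood:
  Transmitter T1: 0.08 × 0.5 × 0.115 = 0.0046
  Transmitter T3: 0.11 × 0.04 × 0.22 = 0.000968
  Transmitter T5: 0.12 × 0.018 × 0.3975 = 0.0008586
  Transmitter T4: 0.58 × 0.125 × 0.102 = 0.007395
  Transmitter T2: 0.11 × 0.01 × 0.22 = 0.000242
Total = 0.0140636.
P(Transmitter T1 | evidence) = 0.0046 / 0.0140636 ≈ 0.3271.

0.3271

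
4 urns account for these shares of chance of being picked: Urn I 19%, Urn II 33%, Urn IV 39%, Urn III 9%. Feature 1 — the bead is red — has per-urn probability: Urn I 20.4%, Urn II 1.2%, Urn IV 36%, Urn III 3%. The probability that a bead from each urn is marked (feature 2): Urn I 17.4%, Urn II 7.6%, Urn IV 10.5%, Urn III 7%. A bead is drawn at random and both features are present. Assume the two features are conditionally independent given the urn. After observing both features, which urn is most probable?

Unnormalized posteriors (prior × likelihood):
  Urn I: 0.19 × 0.204 × 0.174 = 0.00674424
  Urn II: 0.33 × 0.012 × 0.076 = 0.00030096
  Urn IV: 0.39 × 0.36 × 0.105 = 0.014742
  Urn III: 0.09 × 0.03 × 0.07 = 0.000189
Sum = 0.0219762.
Largest term belongs to Urn IV, so Urn IV is most probable.

Urn IV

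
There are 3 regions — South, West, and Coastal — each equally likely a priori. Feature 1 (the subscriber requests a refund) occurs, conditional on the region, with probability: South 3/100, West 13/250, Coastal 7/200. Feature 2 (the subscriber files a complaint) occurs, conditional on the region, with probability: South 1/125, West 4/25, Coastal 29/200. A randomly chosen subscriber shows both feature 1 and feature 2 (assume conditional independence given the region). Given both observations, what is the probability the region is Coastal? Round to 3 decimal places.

0.372

With a uniform prior (1/3 each), posterior ∝ likelihood:
  South: 0.03 × 0.008 = 0.00024
  West: 0.052 × 0.16 = 0.00832
  Coastal: 0.035 × 0.145 = 0.005075
Normalizing constant = 0.013635.
P(Coastal | evidence) = 0.005075 / 0.013635 ≈ 0.372.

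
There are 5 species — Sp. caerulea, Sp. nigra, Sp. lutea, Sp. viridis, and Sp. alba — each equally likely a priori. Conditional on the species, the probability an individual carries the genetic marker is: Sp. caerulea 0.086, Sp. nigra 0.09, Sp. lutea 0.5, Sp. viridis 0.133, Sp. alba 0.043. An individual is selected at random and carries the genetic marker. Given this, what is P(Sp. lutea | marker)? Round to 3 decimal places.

0.587

Since the prior is uniform, the posterior is proportional to the likelihood:
  Sp. caerulea: 0.086
  Sp. nigra: 0.09
  Sp. lutea: 0.5
  Sp. viridis: 0.133
  Sp. alba: 0.043
Sum = 0.852.
P(Sp. lutea | evidence) = 0.5 / 0.852 ≈ 0.587.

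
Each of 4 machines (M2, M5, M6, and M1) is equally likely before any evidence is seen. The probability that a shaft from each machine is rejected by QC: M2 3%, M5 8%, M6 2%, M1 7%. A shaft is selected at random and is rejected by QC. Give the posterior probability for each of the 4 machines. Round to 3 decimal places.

M2 0.150, M5 0.400, M6 0.100, M1 0.350

Since the prior is uniform, the posterior is proportional to the likelihood:
  M2: 0.03
  M5: 0.08
  M6: 0.02
  M1: 0.07
Normalizing constant = 0.2.
P(M2 | rejected) = 0.03/0.2 ≈ 0.150
P(M5 | rejected) = 0.08/0.2 ≈ 0.400
P(M6 | rejected) = 0.02/0.2 ≈ 0.100
P(M1 | rejected) = 0.07/0.2 ≈ 0.350
(Check: 0.150+0.400+0.100+0.350 = 1.000.)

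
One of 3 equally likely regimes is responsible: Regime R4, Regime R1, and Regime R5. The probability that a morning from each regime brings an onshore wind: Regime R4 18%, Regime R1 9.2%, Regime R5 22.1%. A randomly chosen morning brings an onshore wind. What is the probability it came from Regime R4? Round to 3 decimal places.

With a uniform prior (1/3 each), posterior ∝ likelihood:
  Regime R4: 0.18
  Regime R1: 0.092
  Regime R5: 0.221
Total = 0.493.
P(Regime R4 | evidence) = 0.18 / 0.493 ≈ 0.365.

0.365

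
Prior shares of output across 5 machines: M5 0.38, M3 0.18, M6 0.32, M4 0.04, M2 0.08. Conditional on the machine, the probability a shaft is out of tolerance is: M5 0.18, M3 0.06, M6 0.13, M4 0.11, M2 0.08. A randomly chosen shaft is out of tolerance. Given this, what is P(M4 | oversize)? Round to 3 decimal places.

0.033

Prior × likelihood for each hypothesis:
  M5: 0.38 × 0.18 = 0.0684
  M3: 0.18 × 0.06 = 0.0108
  M6: 0.32 × 0.13 = 0.0416
  M4: 0.04 × 0.11 = 0.0044
  M2: 0.08 × 0.08 = 0.0064
Total = 0.1316.
P(M4 | evidence) = 0.0044 / 0.1316 ≈ 0.033.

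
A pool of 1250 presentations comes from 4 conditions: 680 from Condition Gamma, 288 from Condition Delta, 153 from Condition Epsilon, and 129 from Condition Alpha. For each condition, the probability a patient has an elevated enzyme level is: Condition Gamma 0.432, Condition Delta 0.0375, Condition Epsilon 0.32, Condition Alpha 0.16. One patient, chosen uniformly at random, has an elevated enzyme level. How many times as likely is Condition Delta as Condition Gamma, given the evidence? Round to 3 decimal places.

Prior × likelihood for each hypothesis:
  Condition Gamma: 0.544 × 0.432 = 0.235008
  Condition Delta: 0.2304 × 0.0375 = 0.00864
  Condition Epsilon: 0.1224 × 0.32 = 0.039168
  Condition Alpha: 0.1032 × 0.16 = 0.016512
Total = 0.299328.
The ratio is 0.00864 / 0.235008 (the normalizer cancels) = 0.037.

0.037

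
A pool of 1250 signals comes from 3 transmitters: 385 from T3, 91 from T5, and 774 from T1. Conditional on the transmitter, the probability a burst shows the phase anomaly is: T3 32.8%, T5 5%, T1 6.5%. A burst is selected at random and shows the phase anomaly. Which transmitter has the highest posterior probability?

T3

Prior × likelihood for each hypothesis:
  T3: 0.308 × 0.328 = 0.101024
  T5: 0.0728 × 0.05 = 0.00364
  T1: 0.6192 × 0.065 = 0.040248
Total = 0.144912.
Largest term belongs to T3, so T3 is most probable.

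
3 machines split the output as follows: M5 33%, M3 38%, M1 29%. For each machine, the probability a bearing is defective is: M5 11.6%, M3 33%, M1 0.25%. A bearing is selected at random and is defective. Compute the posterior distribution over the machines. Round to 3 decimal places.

Unnormalized posteriors (prior × likelihood):
  M5: 0.33 × 0.116 = 0.03828
  M3: 0.38 × 0.33 = 0.1254
  M1: 0.29 × 0.0025 = 0.000725
Total = 0.164405.
P(M5 | defective) = 0.03828/0.164405 ≈ 0.233
P(M3 | defective) = 0.1254/0.164405 ≈ 0.763
P(M1 | defective) = 0.000725/0.164405 ≈ 0.004

M5 0.233, M3 0.763, M1 0.004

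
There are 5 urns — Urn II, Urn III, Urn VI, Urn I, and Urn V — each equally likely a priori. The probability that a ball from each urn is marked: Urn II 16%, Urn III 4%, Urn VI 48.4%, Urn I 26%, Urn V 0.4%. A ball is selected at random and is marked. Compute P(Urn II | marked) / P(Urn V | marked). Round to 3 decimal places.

Since the prior is uniform, the posterior is proportional to the likelihood:
  Urn II: 0.16
  Urn III: 0.04
  Urn VI: 0.484
  Urn I: 0.26
  Urn V: 0.004
Sum = 0.948.
The ratio is 0.16 / 0.004 (the normalizer cancels) = 40.000.

40.000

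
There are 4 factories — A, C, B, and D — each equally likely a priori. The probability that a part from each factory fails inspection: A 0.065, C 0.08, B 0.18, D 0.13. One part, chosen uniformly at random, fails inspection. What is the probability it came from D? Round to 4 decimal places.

0.2857

With a uniform prior (1/4 each), posterior ∝ likelihood:
  A: 0.065
  C: 0.08
  B: 0.18
  D: 0.13
Total = 0.455.
P(D | evidence) = 0.13 / 0.455 ≈ 0.2857.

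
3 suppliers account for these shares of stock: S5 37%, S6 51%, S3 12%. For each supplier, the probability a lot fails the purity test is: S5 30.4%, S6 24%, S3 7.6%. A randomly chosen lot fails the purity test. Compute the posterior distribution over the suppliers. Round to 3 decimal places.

S5 0.461, S6 0.502, S3 0.037

By Bayes' rule, posterior ∝ prior × likelihood:
  S5: 0.37 × 0.304 = 0.11248
  S6: 0.51 × 0.24 = 0.1224
  S3: 0.12 × 0.076 = 0.00912
Sum = 0.244.
P(S5 | off-spec) = 0.11248/0.244 ≈ 0.461
P(S6 | off-spec) = 0.1224/0.244 ≈ 0.502
P(S3 | off-spec) = 0.00912/0.244 ≈ 0.037
(Check: 0.461+0.502+0.037 = 1.000.)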